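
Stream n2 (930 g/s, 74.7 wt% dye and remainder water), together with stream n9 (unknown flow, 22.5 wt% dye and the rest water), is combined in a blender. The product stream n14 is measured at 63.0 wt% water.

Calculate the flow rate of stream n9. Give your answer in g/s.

2418 g/s

Let n9 be the unknown flow. Total out = 930 + n9.
water balance: 235.29 + 0.775·n9 = 0.630·(930 + n9)
(0.775 − 0.630)·n9 = 0.630×930 − 235.29 = 350.61
n9 = 350.61 / 0.145 = 2418 g/s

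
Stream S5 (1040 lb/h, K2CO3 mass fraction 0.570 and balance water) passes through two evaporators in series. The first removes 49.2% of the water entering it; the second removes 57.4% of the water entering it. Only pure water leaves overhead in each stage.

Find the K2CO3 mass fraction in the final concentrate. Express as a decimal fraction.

0.860

water in feed = 1040×0.430 = 447.2 lb/h.
After stage 1: water left = (1−0.492)×447.2 = 227.18; stream total = 819.98 lb/h.
After stage 2: water left = (1−0.574)×227.18 = 96.778; final concentrate = 689.58 lb/h.
K2CO3 fraction = 592.8/689.58 = 0.860.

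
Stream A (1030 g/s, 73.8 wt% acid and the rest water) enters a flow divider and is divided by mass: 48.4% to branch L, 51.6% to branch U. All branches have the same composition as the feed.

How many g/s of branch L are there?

498.5 g/s

Branch L flow = 0.484×1030 = 498.52 g/s.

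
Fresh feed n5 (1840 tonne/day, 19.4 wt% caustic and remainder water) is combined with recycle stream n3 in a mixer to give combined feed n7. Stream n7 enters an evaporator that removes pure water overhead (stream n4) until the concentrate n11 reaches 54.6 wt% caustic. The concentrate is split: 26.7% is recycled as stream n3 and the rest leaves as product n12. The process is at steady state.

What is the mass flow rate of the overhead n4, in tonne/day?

1186 tonne/day

Overall caustic balance (none leaves overhead): caustic in fresh feed = caustic in product, i.e. 1840×0.194 = (1−0.267)·n11·0.546.
n11 = 356.96/(0.546×0.733) = 891.91 tonne/day.
Recycle n3 = 0.267×891.91 = 238.14 tonne/day.
Combined feed n7 = 1840 + 238.14 = 2078.1 tonne/day.
Overhead n4 = n7 − n11 = 2078.1 − 891.91 = 1186.2 tonne/day.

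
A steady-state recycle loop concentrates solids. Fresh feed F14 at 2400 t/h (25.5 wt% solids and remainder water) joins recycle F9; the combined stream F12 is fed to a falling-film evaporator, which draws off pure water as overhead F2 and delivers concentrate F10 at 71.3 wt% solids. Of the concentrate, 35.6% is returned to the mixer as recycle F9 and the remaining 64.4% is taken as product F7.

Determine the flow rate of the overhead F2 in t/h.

Overall solids balance (none leaves overhead): solids in fresh feed = solids in product, i.e. 2400×0.255 = (1−0.356)·F10·0.713.
F10 = 612/(0.713×0.644) = 1332.8 t/h.
Recycle F9 = 0.356×1332.8 = 474.49 t/h.
Combined feed F12 = 2400 + 474.49 = 2874.5 t/h.
Overhead F2 = F12 − F10 = 2874.5 − 1332.8 = 1541.7 t/h.

1542 t/h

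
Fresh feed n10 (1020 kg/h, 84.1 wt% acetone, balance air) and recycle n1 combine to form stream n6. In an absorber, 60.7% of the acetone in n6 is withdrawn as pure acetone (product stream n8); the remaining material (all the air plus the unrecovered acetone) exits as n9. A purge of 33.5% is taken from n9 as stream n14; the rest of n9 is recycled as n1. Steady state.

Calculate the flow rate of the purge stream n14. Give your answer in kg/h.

315.1 kg/h

air enters only via n10 and leaves only via the purge: 1020×0.159 = 0.335×(air in n9), and the absorber passes all air, so air in n6 = air in n9 = 484.12 kg/h.
acetone in n6: m_A = 1020×0.841 + (1−0.335)·(1−0.607)·m_A, so m_A = 857.82/0.7387 = 1161.3 kg/h.
n9 = (1−0.607)×1161.3 + 484.12 = 940.52 kg/h.
Purge n14 = 0.335×940.52 = 315.07 kg/h.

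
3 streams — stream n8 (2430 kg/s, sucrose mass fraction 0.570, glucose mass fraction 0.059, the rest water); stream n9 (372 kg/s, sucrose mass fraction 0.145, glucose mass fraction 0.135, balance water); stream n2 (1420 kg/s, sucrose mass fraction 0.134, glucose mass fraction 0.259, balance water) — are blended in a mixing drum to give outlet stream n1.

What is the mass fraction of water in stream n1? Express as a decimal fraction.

Total flow out = 2430 + 372 + 1420 = 4222 kg/s.
water in = 2430×0.371 + 372×0.720 + 1420×0.607 = 2031.3 kg/s.
water mass fraction in n1 = 2031.3/4222 = 0.481.

0.481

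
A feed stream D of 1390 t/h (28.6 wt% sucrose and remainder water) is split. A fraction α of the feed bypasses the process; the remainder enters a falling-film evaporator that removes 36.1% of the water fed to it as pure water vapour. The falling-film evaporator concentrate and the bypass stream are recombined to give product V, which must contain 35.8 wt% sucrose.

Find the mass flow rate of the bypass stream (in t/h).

All 1390×0.286 = 397.54 t/h of sucrose reaches V, so V = 397.54/0.358 = 1110.4 t/h and vapour = 279.55 t/h.
The evaporator receives (1−α)·1390 of feed at 0.714 water and removes 0.361 of that water:
0.361×0.714×(1−α)×1390 = 279.55
(1−α) = 279.55/358.28 = 0.7803;  α = 0.2197.
Bypass flow = 0.2197×1390 = 305.43 t/h.

305.4 t/h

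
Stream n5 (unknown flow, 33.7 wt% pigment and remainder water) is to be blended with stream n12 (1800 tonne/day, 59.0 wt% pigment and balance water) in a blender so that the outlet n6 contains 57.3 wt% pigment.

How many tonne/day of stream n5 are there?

129.7 tonne/day

Let n5 be the unknown flow. Total out = 1800 + n5.
pigment balance: 1062 + 0.337·n5 = 0.573·(1800 + n5)
(0.337 − 0.573)·n5 = 0.573×1800 − 1062 = -30.6
n5 = -30.6 / -0.236 = 129.66 tonne/day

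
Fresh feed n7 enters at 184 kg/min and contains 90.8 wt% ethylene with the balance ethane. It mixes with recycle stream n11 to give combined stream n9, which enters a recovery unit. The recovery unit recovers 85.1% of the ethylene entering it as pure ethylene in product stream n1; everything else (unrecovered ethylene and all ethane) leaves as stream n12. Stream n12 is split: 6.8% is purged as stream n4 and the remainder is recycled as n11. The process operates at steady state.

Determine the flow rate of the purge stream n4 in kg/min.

18.89 kg/min

ethane enters only via n7 and leaves only via the purge: 184×0.092 = 0.068×(ethane in n12), and the recovery unit passes all ethane, so ethane in n9 = ethane in n12 = 248.94 kg/min.
ethylene in n9: m_A = 184×0.908 + (1−0.068)·(1−0.851)·m_A, so m_A = 167.07/0.8611 = 194.01 kg/min.
n12 = (1−0.851)×194.01 + 248.94 = 277.85 kg/min.
Purge n4 = 0.068×277.85 = 18.894 kg/min.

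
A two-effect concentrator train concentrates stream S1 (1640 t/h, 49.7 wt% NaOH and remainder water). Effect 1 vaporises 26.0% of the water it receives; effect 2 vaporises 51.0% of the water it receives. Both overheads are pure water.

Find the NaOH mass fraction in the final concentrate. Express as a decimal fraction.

0.732

water in feed = 1640×0.503 = 824.92 t/h.
After stage 1: water left = (1−0.260)×824.92 = 610.44; stream total = 1425.5 t/h.
After stage 2: water left = (1−0.510)×610.44 = 299.12; final concentrate = 1114.2 t/h.
NaOH fraction = 815.08/1114.2 = 0.732.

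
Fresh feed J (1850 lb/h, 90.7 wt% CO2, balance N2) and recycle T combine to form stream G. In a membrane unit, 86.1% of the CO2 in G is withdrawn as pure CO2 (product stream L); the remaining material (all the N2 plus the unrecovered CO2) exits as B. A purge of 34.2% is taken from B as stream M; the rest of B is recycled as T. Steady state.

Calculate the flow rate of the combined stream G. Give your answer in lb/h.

2350 lb/h

N2 enters only via J and leaves only via the purge: 1850×0.093 = 0.342×(N2 in B), and the membrane unit passes all N2, so N2 in G = N2 in B = 503.07 lb/h.
CO2 in G: m_A = 1850×0.907 + (1−0.342)·(1−0.861)·m_A, so m_A = 1678/0.9085 = 1846.9 lb/h.
G = 1846.9 + 503.07 = 2349.9 lb/h.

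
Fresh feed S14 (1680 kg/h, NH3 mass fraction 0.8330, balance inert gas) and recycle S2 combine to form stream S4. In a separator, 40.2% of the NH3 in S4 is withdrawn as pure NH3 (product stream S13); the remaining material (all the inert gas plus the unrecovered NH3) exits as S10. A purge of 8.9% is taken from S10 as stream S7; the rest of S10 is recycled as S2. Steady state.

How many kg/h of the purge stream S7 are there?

inert gas enters only via S14 and leaves only via the purge: 1680×0.167 = 0.089×(inert gas in S10), and the separator passes all inert gas, so inert gas in S4 = inert gas in S10 = 3152.4 kg/h.
NH3 in S4: m_A = 1680×0.833 + (1−0.089)·(1−0.402)·m_A, so m_A = 1399.4/0.4552 = 3074.2 kg/h.
S10 = (1−0.402)×3074.2 + 3152.4 = 4990.7 kg/h.
Purge S7 = 0.089×4990.7 = 444.17 kg/h.

444.2 kg/h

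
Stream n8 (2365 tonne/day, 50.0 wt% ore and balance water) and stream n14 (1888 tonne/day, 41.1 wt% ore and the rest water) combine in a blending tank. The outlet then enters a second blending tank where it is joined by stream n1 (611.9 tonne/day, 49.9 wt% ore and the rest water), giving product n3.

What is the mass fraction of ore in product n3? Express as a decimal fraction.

0.465

Overall, product flow = 4864.9 tonne/day.
ore in = 2365×0.500 + 1888×0.411 + 611.9×0.499 = 2263.8 tonne/day.
ore fraction in n3 = 0.465.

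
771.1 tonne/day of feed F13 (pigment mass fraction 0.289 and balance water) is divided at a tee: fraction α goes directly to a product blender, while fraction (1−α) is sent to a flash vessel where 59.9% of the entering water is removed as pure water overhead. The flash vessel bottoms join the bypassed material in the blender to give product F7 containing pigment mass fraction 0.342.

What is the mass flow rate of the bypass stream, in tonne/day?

490.5 tonne/day

All 771.1×0.289 = 222.85 tonne/day of pigment reaches F7, so F7 = 222.85/0.342 = 651.6 tonne/day and vapour = 119.5 tonne/day.
The evaporator receives (1−α)·771.1 of feed at 0.711 water and removes 0.599 of that water:
0.599×0.711×(1−α)×771.1 = 119.5
(1−α) = 119.5/328.4 = 0.3639;  α = 0.6361.
Bypass flow = 0.6361×771.1 = 490.52 tonne/day.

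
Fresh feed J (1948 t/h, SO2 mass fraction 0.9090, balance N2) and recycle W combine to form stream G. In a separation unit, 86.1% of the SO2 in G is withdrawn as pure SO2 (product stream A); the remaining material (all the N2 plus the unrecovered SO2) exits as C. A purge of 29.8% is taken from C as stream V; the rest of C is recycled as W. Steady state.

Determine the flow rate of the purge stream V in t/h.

N2 enters only via J and leaves only via the purge: 1948×0.091 = 0.298×(N2 in C), and the separation unit passes all N2, so N2 in G = N2 in C = 594.86 t/h.
SO2 in G: m_A = 1948×0.909 + (1−0.298)·(1−0.861)·m_A, so m_A = 1770.7/0.9024 = 1962.2 t/h.
C = (1−0.861)×1962.2 + 594.86 = 867.6 t/h.
Purge V = 0.298×867.6 = 258.55 t/h.

258.5 t/h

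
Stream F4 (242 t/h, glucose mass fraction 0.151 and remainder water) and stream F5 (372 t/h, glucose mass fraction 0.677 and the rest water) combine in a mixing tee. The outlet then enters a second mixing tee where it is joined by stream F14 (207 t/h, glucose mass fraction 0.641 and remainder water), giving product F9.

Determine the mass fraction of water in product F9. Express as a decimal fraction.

0.487

Overall, product flow = 821 t/h.
water in = 242×0.849 + 372×0.323 + 207×0.359 = 399.93 t/h.
water fraction in F9 = 0.487.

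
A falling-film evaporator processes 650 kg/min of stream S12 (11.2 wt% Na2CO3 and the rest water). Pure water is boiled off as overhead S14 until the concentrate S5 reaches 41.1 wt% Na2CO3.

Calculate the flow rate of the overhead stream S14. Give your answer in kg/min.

Na2CO3 is conserved: 650×0.112 = 72.8 kg/min all reports to the concentrate.
Concentrate = 72.8/(target fraction) = 177.13 kg/min.
Overhead = 650 − 177.13 = 472.87 kg/min.

472.9 kg/min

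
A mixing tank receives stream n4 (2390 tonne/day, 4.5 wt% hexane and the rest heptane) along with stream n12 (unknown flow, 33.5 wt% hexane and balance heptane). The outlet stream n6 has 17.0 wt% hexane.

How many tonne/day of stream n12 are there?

Let n12 be the unknown flow. Total out = 2390 + n12.
hexane balance: 107.55 + 0.335·n12 = 0.170·(2390 + n12)
(0.335 − 0.170)·n12 = 0.170×2390 − 107.55 = 298.75
n12 = 298.75 / 0.165 = 1810.6 tonne/day

1811 tonne/day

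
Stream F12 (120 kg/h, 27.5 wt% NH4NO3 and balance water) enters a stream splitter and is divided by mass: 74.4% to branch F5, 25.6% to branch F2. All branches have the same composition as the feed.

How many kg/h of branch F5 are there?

Branch F5 flow = 0.744×120 = 89.28 kg/h.

89.28 kg/h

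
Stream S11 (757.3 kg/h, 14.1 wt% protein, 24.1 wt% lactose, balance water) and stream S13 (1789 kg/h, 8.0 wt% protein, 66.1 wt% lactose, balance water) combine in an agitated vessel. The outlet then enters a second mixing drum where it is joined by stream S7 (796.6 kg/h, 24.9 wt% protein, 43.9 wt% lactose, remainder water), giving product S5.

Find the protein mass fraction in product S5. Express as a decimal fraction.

0.134

Overall, product flow = 3342.9 kg/h.
protein in = 757.3×0.141 + 1789×0.080 + 796.6×0.249 = 448.25 kg/h.
protein fraction in S5 = 0.134.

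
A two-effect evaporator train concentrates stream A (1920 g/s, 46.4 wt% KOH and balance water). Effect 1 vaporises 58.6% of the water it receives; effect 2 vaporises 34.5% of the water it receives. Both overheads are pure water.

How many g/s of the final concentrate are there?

1170 g/s

water in feed = 1920×0.536 = 1029.1 g/s.
After stage 1: water left = (1−0.586)×1029.1 = 426.06; stream total = 1316.9 g/s.
After stage 2: water left = (1−0.345)×426.06 = 279.07; final concentrate = 1169.9 g/s.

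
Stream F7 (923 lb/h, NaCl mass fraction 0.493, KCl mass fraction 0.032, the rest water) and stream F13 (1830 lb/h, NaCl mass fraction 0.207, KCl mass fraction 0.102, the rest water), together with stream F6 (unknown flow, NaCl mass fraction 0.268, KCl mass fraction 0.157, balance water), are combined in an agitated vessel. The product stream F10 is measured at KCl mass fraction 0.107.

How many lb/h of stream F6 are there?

Let F6 be the unknown flow. Total out = 2753 + F6.
KCl balance: 216.2 + 0.157·F6 = 0.107·(2753 + F6)
(0.157 − 0.107)·F6 = 0.107×2753 − 216.2 = 78.375
F6 = 78.375 / 0.050 = 1567.5 lb/h

1567 lb/h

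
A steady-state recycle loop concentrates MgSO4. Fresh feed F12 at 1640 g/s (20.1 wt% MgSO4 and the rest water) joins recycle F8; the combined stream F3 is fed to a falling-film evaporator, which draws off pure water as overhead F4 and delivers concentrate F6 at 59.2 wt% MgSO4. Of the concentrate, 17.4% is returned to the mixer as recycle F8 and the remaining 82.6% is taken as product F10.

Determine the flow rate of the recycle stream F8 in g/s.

Overall MgSO4 balance (none leaves overhead): MgSO4 in fresh feed = MgSO4 in product, i.e. 1640×0.201 = (1−0.174)·F6·0.592.
F6 = 329.64/(0.592×0.826) = 674.12 g/s.
Recycle F8 = 0.174×674.12 = 117.3 g/s.

117.3 g/s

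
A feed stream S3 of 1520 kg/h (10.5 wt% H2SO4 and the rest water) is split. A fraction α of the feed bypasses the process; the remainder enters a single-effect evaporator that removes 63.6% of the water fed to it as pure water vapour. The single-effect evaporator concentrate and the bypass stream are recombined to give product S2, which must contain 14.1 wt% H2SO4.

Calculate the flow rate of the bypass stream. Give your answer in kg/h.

All 1520×0.105 = 159.6 kg/h of H2SO4 reaches S2, so S2 = 159.6/0.141 = 1131.9 kg/h and vapour = 388.09 kg/h.
The evaporator receives (1−α)·1520 of feed at 0.895 water and removes 0.636 of that water:
0.636×0.895×(1−α)×1520 = 388.09
(1−α) = 388.09/865.21 = 0.4485;  α = 0.5515.
Bypass flow = 0.5515×1520 = 838.22 kg/h.

838.2 kg/h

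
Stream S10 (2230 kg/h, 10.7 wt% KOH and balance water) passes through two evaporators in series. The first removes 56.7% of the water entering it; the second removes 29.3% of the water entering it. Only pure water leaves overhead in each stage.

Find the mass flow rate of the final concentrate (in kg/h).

848.2 kg/h

water in feed = 2230×0.893 = 1991.4 kg/h.
After stage 1: water left = (1−0.567)×1991.4 = 862.27; stream total = 1100.9 kg/h.
After stage 2: water left = (1−0.293)×862.27 = 609.63; final concentrate = 848.24 kg/h.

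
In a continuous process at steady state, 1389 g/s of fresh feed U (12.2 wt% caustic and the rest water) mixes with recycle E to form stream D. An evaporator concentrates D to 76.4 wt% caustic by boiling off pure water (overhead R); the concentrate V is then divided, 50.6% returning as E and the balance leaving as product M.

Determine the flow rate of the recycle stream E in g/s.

227.2 g/s

Overall caustic balance (none leaves overhead): caustic in fresh feed = caustic in product, i.e. 1389×0.122 = (1−0.506)·V·0.764.
V = 169.46/(0.764×0.494) = 449 g/s.
Recycle E = 0.506×449 = 227.19 g/s.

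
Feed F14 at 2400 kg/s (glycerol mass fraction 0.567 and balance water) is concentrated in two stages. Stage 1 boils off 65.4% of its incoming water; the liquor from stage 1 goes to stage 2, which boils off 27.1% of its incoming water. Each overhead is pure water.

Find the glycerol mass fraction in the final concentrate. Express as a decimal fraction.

water in feed = 2400×0.433 = 1039.2 kg/s.
After stage 1: water left = (1−0.654)×1039.2 = 359.56; stream total = 1720.4 kg/s.
After stage 2: water left = (1−0.271)×359.56 = 262.12; final concentrate = 1622.9 kg/s.
glycerol fraction = 1360.8/1622.9 = 0.838.

0.838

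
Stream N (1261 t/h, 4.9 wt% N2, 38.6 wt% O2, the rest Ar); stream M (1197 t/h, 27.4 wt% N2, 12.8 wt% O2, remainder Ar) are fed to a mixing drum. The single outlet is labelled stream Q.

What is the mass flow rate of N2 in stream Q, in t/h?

N2 out = N2 in = 1261×0.049 + 1197×0.274 = 389.77 t/h.

389.8 t/h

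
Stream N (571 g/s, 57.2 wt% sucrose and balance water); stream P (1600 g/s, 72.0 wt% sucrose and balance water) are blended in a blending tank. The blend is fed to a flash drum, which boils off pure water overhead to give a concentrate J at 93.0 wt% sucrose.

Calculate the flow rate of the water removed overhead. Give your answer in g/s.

sucrose entering = 571×0.572 + 1600×0.720 = 1478.6 g/s.
All sucrose reports to J, so J = 1478.6/0.930 = 1589.9 g/s.
Total feed = 2171 g/s; overhead = 2171 − 1589.9 = 581.09 g/s.

581.1 g/s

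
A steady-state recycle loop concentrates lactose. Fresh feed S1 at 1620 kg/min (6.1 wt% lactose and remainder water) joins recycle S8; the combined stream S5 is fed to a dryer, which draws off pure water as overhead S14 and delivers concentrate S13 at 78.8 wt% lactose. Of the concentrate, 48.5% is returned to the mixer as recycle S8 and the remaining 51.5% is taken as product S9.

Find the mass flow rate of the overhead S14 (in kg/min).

1495 kg/min

Overall lactose balance (none leaves overhead): lactose in fresh feed = lactose in product, i.e. 1620×0.061 = (1−0.485)·S13·0.788.
S13 = 98.82/(0.788×0.515) = 243.51 kg/min.
Recycle S8 = 0.485×243.51 = 118.1 kg/min.
Combined feed S5 = 1620 + 118.1 = 1738.1 kg/min.
Overhead S14 = S5 − S13 = 1738.1 − 243.51 = 1494.6 kg/min.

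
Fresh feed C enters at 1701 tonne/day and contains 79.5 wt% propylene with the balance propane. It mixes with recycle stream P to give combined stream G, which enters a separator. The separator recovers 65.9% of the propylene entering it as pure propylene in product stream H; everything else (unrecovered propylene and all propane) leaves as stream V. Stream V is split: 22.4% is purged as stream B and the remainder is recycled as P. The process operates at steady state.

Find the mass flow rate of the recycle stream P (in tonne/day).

1695 tonne/day

propane enters only via C and leaves only via the purge: 1701×0.205 = 0.224×(propane in V), and the separator passes all propane, so propane in G = propane in V = 1556.7 tonne/day.
propylene in G: m_A = 1701×0.795 + (1−0.224)·(1−0.659)·m_A, so m_A = 1352.3/0.7354 = 1838.9 tonne/day.
V = (1−0.659)×1838.9 + 1556.7 = 2183.8 tonne/day.
Recycle P = (1−0.224)×2183.8 = 1694.6 tonne/day.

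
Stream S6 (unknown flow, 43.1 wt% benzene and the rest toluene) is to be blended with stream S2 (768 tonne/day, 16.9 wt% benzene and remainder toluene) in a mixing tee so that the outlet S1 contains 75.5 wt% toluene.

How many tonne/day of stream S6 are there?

313.8 tonne/day

Let S6 be the unknown flow. Total out = 768 + S6.
toluene balance: 638.21 + 0.569·S6 = 0.755·(768 + S6)
(0.569 − 0.755)·S6 = 0.755×768 − 638.21 = -58.368
S6 = -58.368 / -0.186 = 313.81 tonne/day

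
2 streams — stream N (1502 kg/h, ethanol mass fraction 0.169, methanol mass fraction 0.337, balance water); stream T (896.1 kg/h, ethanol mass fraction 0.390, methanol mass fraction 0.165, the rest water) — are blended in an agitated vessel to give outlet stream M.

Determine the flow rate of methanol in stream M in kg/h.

654 kg/h

methanol out = methanol in = 1502×0.337 + 896.1×0.165 = 654.03 kg/h.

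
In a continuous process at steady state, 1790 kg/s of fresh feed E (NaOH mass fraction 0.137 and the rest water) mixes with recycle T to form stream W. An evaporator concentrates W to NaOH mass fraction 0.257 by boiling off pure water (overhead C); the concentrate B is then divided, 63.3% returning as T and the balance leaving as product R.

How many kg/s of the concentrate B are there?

Overall NaOH balance (none leaves overhead): NaOH in fresh feed = NaOH in product, i.e. 1790×0.137 = (1−0.633)·B·0.257.
B = 245.23/(0.257×0.367) = 2600 kg/s.

2600 kg/s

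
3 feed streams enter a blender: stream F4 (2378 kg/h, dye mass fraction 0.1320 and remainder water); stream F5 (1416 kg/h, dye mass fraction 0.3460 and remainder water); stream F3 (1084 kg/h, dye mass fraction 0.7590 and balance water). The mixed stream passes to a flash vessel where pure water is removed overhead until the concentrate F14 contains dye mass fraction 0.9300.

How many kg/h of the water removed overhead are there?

dye entering = 2378×0.132 + 1416×0.346 + 1084×0.759 = 1626.6 kg/h.
All dye reports to F14, so F14 = 1626.6/0.930 = 1749 kg/h.
Total feed = 4878 kg/h; overhead = 4878 − 1749 = 3129 kg/h.

3129 kg/h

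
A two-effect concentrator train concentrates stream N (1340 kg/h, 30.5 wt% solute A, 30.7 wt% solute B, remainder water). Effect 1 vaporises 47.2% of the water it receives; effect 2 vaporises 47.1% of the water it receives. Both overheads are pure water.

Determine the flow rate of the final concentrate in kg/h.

965.3 kg/h

water in feed = 1340×0.388 = 519.92 kg/h.
After stage 1: water left = (1−0.472)×519.92 = 274.52; stream total = 1094.6 kg/h.
After stage 2: water left = (1−0.471)×274.52 = 145.22; final concentrate = 965.3 kg/h.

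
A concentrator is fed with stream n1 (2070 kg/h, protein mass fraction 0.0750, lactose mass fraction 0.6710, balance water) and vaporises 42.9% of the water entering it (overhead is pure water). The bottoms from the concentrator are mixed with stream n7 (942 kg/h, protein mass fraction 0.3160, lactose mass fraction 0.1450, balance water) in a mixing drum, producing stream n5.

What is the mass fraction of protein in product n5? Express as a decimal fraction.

Vapour removed = 0.429×0.254×2070 = 225.56 kg/h; concentrate = 1844.4 kg/h.
protein reaching the mixer = 155.25 (from concentrate) + 942×0.316 = 452.92 kg/h.
Product flow = 1844.4 + 942 = 2786.4 kg/h; protein fraction = 0.1625.

0.1625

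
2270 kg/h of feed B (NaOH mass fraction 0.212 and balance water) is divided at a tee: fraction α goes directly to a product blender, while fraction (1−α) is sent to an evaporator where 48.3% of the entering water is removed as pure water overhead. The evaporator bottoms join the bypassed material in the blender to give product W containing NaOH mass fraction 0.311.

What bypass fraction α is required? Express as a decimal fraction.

0.164

All 2270×0.212 = 481.24 kg/h of NaOH reaches W, so W = 481.24/0.311 = 1547.4 kg/h and vapour = 722.6 kg/h.
The evaporator receives (1−α)·2270 of feed at 0.788 water and removes 0.483 of that water:
0.483×0.788×(1−α)×2270 = 722.6
(1−α) = 722.6/863.97 = 0.8364;  α = 0.1636.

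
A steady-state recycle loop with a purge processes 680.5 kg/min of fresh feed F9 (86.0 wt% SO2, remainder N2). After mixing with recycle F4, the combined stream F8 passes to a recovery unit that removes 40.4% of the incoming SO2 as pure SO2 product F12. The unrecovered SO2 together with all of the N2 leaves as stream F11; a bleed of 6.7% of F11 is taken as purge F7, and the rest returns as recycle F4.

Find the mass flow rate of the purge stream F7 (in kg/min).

147.9 kg/min

N2 enters only via F9 and leaves only via the purge: 680.5×0.140 = 0.067×(N2 in F11), and the recovery unit passes all N2, so N2 in F8 = N2 in F11 = 1421.9 kg/min.
SO2 in F8: m_A = 680.5×0.860 + (1−0.067)·(1−0.404)·m_A, so m_A = 585.23/0.4439 = 1318.3 kg/min.
F11 = (1−0.404)×1318.3 + 1421.9 = 2207.6 kg/min.
Purge F7 = 0.067×2207.6 = 147.91 kg/min.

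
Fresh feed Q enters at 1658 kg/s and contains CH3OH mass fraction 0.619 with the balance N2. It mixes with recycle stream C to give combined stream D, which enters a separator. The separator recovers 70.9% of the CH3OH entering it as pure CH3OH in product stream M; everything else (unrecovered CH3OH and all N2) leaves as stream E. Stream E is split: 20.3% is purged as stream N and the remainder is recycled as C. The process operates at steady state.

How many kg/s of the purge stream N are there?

710.6 kg/s

N2 enters only via Q and leaves only via the purge: 1658×0.381 = 0.203×(N2 in E), and the separator passes all N2, so N2 in D = N2 in E = 3111.8 kg/s.
CH3OH in D: m_A = 1658×0.619 + (1−0.203)·(1−0.709)·m_A, so m_A = 1026.3/0.7681 = 1336.2 kg/s.
E = (1−0.709)×1336.2 + 3111.8 = 3500.6 kg/s.
Purge N = 0.203×3500.6 = 710.63 kg/s.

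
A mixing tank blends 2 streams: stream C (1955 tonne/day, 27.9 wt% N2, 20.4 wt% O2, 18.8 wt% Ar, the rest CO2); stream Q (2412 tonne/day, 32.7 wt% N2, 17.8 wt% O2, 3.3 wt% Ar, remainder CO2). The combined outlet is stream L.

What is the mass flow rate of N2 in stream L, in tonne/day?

N2 out = N2 in = 1955×0.279 + 2412×0.327 = 1334.2 tonne/day.

1334 tonne/day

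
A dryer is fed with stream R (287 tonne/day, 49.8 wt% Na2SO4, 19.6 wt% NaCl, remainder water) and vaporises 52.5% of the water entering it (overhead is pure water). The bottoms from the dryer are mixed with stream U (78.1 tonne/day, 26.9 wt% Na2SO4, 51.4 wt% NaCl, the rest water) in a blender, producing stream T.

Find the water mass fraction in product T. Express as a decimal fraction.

Vapour removed = 0.525×0.306×287 = 46.107 tonne/day; concentrate = 240.89 tonne/day.
water reaching the mixer = 41.715 (from concentrate) + 78.1×0.217 = 58.663 tonne/day.
Product flow = 240.89 + 78.1 = 318.99 tonne/day; water fraction = 0.184.

0.184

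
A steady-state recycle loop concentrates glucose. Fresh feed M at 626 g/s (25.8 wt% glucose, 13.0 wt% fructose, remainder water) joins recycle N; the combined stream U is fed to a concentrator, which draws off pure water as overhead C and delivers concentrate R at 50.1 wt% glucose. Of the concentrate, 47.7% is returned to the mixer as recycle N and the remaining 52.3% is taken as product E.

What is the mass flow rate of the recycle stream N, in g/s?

Overall glucose balance (none leaves overhead): glucose in fresh feed = glucose in product, i.e. 626×0.258 = (1−0.477)·R·0.501.
R = 161.51/(0.501×0.523) = 616.39 g/s.
Recycle N = 0.477×616.39 = 294.02 g/s.

294 g/s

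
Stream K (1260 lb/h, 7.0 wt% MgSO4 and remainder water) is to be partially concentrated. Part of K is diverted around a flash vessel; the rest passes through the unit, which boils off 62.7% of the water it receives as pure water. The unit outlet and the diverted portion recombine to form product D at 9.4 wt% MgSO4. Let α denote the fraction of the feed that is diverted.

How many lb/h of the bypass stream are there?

All 1260×0.070 = 88.2 lb/h of MgSO4 reaches D, so D = 88.2/0.094 = 938.3 lb/h and vapour = 321.7 lb/h.
The evaporator receives (1−α)·1260 of feed at 0.930 water and removes 0.627 of that water:
0.627×0.930×(1−α)×1260 = 321.7
(1−α) = 321.7/734.72 = 0.4379;  α = 0.5621.
Bypass flow = 0.5621×1260 = 708.3 lb/h.

708.3 lb/h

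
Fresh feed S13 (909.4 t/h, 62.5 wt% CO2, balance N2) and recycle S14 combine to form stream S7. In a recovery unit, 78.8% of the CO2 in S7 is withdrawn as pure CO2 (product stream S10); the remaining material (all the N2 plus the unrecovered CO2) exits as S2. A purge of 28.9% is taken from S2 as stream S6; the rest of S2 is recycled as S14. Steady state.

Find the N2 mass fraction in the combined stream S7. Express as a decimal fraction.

N2 enters only via S13 and leaves only via the purge: 909.4×0.375 = 0.289×(N2 in S2), and the recovery unit passes all N2, so N2 in S7 = N2 in S2 = 1180 t/h.
CO2 in S7: m_A = 909.4×0.625 + (1−0.289)·(1−0.788)·m_A, so m_A = 568.38/0.8493 = 669.25 t/h.
S7 = 669.25 + 1180 = 1849.3 t/h.
N2 fraction in S7 = 1180/1849.3 = 0.638.

0.638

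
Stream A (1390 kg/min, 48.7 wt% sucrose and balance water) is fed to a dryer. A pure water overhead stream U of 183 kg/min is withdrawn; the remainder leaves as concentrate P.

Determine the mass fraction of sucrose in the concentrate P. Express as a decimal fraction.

0.561

sucrose is not removed: 1390×0.487 = 676.93 kg/min of sucrose enters P.
Concentrate = 1390 − 183 = 1207 kg/min.
Mass fraction = 676.93/1207 = 0.561.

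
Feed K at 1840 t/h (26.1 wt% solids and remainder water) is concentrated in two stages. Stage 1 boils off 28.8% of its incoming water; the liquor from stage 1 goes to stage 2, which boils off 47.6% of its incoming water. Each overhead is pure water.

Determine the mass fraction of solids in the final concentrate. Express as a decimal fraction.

0.4863

water in feed = 1840×0.739 = 1359.8 t/h.
After stage 1: water left = (1−0.288)×1359.8 = 968.15; stream total = 1448.4 t/h.
After stage 2: water left = (1−0.476)×968.15 = 507.31; final concentrate = 987.55 t/h.
solids fraction = 480.24/987.55 = 0.4863.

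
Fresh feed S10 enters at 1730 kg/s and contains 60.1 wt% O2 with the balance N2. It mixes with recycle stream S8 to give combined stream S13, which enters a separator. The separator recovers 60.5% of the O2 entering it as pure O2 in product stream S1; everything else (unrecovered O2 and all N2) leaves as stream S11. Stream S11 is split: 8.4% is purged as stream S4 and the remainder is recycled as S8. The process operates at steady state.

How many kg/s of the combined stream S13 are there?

9847 kg/s

N2 enters only via S10 and leaves only via the purge: 1730×0.399 = 0.084×(N2 in S11), and the separator passes all N2, so N2 in S13 = N2 in S11 = 8217.5 kg/s.
O2 in S13: m_A = 1730×0.601 + (1−0.084)·(1−0.605)·m_A, so m_A = 1039.7/0.6382 = 1629.2 kg/s.
S13 = 1629.2 + 8217.5 = 9846.7 kg/s.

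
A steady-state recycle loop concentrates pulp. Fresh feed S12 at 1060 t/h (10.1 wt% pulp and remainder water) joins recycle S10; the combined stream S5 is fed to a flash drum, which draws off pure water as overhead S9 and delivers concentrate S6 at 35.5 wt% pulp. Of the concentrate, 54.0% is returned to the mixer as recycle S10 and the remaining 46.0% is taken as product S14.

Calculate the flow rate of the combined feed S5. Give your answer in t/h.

1414 t/h

Overall pulp balance (none leaves overhead): pulp in fresh feed = pulp in product, i.e. 1060×0.101 = (1−0.540)·S6·0.355.
S6 = 107.06/(0.355×0.460) = 655.6 t/h.
Recycle S10 = 0.540×655.6 = 354.03 t/h.
Combined feed S5 = 1060 + 354.03 = 1414 t/h.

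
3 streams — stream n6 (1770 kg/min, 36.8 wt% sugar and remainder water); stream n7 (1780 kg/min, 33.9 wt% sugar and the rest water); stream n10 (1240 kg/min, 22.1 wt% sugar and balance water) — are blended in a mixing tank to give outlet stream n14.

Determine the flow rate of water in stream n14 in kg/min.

water out = water in = 1770×0.632 + 1780×0.661 + 1240×0.779 = 3261.2 kg/min.

3261 kg/min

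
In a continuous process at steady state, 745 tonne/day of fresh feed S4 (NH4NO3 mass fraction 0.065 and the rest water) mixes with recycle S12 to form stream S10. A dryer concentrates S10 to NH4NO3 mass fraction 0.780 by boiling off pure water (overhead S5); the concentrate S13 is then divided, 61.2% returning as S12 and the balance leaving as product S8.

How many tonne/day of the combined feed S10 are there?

Overall NH4NO3 balance (none leaves overhead): NH4NO3 in fresh feed = NH4NO3 in product, i.e. 745×0.065 = (1−0.612)·S13·0.780.
S13 = 48.425/(0.780×0.388) = 160.01 tonne/day.
Recycle S12 = 0.612×160.01 = 97.925 tonne/day.
Combined feed S10 = 745 + 97.925 = 842.93 tonne/day.

842.9 tonne/day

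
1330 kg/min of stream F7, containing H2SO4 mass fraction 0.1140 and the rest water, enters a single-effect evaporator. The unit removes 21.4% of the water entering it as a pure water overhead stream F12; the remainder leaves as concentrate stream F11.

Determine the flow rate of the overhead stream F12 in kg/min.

252.2 kg/min

water entering = 1330×0.886 = 1178.4 kg/min; overhead removed = 0.214×1178.4 = 252.17 kg/min.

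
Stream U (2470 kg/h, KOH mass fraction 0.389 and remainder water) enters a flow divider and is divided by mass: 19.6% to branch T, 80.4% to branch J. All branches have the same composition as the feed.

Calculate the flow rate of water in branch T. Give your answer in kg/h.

295.8 kg/h

Branch T total = 0.196×2470 = 484.12 kg/h.
water in T = 0.611×484.12 = 295.8 kg/h.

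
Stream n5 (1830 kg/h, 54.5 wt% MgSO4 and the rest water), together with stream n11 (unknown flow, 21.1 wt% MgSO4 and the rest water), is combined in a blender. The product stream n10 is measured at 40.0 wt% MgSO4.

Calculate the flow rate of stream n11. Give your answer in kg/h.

1404 kg/h

Let n11 be the unknown flow. Total out = 1830 + n11.
MgSO4 balance: 997.35 + 0.211·n11 = 0.400·(1830 + n11)
(0.211 − 0.400)·n11 = 0.400×1830 − 997.35 = -265.35
n11 = -265.35 / -0.189 = 1404 kg/h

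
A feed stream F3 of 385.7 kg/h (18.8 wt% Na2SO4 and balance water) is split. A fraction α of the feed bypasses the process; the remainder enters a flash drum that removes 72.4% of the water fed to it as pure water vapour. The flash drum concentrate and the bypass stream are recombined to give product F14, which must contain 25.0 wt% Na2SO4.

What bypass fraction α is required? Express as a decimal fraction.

All 385.7×0.188 = 72.512 kg/h of Na2SO4 reaches F14, so F14 = 72.512/0.250 = 290.05 kg/h and vapour = 95.654 kg/h.
The evaporator receives (1−α)·385.7 of feed at 0.812 water and removes 0.724 of that water:
0.724×0.812×(1−α)×385.7 = 95.654
(1−α) = 95.654/226.75 = 0.4218;  α = 0.5782.

0.578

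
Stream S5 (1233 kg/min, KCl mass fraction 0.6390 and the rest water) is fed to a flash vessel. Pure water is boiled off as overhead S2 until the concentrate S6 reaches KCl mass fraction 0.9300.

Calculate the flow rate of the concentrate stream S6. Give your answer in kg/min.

KCl is conserved: 1233×0.639 = 787.89 kg/min all reports to the concentrate.
Concentrate = 787.89/(target fraction) = 847.19 kg/min.

847.2 kg/min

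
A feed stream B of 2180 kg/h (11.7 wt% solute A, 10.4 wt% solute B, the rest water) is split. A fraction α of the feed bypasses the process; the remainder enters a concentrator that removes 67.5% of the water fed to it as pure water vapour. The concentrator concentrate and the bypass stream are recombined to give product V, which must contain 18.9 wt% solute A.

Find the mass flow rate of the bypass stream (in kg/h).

All 2180×0.117 = 255.06 kg/h of solute A reaches V, so V = 255.06/0.189 = 1349.5 kg/h and vapour = 830.48 kg/h.
The evaporator receives (1−α)·2180 of feed at 0.779 water and removes 0.675 of that water:
0.675×0.779×(1−α)×2180 = 830.48
(1−α) = 830.48/1146.3 = 0.7245;  α = 0.2755.
Bypass flow = 0.2755×2180 = 600.62 kg/h.

600.6 kg/h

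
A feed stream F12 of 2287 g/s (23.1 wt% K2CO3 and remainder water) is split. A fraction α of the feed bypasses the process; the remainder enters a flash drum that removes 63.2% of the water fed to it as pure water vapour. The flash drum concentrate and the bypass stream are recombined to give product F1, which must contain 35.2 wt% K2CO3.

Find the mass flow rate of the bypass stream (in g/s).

All 2287×0.231 = 528.3 g/s of K2CO3 reaches F1, so F1 = 528.3/0.352 = 1500.8 g/s and vapour = 786.16 g/s.
The evaporator receives (1−α)·2287 of feed at 0.769 water and removes 0.632 of that water:
0.632×0.769×(1−α)×2287 = 786.16
(1−α) = 786.16/1111.5 = 0.7073;  α = 0.2927.
Bypass flow = 0.2927×2287 = 669.42 g/s.

669.4 g/s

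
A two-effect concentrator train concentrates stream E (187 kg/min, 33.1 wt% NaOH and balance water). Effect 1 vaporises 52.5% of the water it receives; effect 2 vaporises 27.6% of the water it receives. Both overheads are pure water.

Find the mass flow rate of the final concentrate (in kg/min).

104.9 kg/min

water in feed = 187×0.669 = 125.1 kg/min.
After stage 1: water left = (1−0.525)×125.1 = 59.424; stream total = 121.32 kg/min.
After stage 2: water left = (1−0.276)×59.424 = 43.023; final concentrate = 104.92 kg/min.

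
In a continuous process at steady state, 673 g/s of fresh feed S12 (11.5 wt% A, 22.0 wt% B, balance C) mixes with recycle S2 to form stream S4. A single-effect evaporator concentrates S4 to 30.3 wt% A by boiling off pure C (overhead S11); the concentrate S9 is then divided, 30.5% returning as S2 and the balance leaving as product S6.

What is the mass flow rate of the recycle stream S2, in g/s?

112.1 g/s

Overall A balance (none leaves overhead): A in fresh feed = A in product, i.e. 673×0.115 = (1−0.305)·S9·0.303.
S9 = 77.395/(0.303×0.695) = 367.52 g/s.
Recycle S2 = 0.305×367.52 = 112.09 g/s.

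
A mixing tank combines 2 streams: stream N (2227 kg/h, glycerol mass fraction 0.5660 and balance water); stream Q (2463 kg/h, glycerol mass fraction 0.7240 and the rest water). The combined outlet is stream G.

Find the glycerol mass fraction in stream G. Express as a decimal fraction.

Total flow out = 2227 + 2463 = 4690 kg/h.
glycerol in = 2227×0.566 + 2463×0.724 = 3043.7 kg/h.
glycerol mass fraction in G = 3043.7/4690 = 0.6490.

0.6490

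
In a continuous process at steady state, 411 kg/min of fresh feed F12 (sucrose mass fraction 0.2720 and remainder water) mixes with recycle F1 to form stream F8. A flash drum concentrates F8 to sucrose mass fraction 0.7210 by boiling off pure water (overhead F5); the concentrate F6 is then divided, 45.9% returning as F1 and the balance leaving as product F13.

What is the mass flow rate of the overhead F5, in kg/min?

Overall sucrose balance (none leaves overhead): sucrose in fresh feed = sucrose in product, i.e. 411×0.272 = (1−0.459)·F6·0.721.
F6 = 111.79/(0.721×0.541) = 286.6 kg/min.
Recycle F1 = 0.459×286.6 = 131.55 kg/min.
Combined feed F8 = 411 + 131.55 = 542.55 kg/min.
Overhead F5 = F8 − F6 = 542.55 − 286.6 = 255.95 kg/min.

255.9 kg/min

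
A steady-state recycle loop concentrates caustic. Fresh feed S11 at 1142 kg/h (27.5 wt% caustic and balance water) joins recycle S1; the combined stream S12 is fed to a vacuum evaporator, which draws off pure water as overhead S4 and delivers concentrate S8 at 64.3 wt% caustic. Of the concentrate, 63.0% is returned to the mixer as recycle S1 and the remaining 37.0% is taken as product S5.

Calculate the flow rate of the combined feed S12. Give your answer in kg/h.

Overall caustic balance (none leaves overhead): caustic in fresh feed = caustic in product, i.e. 1142×0.275 = (1−0.630)·S8·0.643.
S8 = 314.05/(0.643×0.370) = 1320 kg/h.
Recycle S1 = 0.630×1320 = 831.62 kg/h.
Combined feed S12 = 1142 + 831.62 = 1973.6 kg/h.

1974 kg/h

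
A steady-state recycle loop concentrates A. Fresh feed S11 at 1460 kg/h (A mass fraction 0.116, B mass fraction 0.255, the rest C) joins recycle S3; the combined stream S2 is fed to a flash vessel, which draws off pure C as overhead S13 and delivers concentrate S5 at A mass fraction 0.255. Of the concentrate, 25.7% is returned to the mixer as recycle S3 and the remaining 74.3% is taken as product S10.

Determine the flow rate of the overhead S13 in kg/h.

795.8 kg/h

Overall A balance (none leaves overhead): A in fresh feed = A in product, i.e. 1460×0.116 = (1−0.257)·S5·0.255.
S5 = 169.36/(0.255×0.743) = 893.89 kg/h.
Recycle S3 = 0.257×893.89 = 229.73 kg/h.
Combined feed S2 = 1460 + 229.73 = 1689.7 kg/h.
Overhead S13 = S2 − S5 = 1689.7 − 893.89 = 795.84 kg/h.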